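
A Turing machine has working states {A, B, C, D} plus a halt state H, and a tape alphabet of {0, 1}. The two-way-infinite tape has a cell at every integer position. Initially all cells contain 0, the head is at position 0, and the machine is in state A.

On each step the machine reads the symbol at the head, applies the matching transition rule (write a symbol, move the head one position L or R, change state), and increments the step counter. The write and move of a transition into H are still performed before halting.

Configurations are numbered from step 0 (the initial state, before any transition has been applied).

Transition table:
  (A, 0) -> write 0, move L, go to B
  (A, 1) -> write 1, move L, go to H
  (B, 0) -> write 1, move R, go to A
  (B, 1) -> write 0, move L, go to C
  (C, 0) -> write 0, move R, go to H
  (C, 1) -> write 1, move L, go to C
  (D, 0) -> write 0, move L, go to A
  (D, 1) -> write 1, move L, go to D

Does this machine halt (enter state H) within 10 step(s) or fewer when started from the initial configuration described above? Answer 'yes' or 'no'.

Answer: yes

Derivation:
Step 1: in state A at pos 0, read 0 -> (A,0)->write 0,move L,goto B. Now: state=B, head=-1, tape[-2..1]=0000 (head:  ^)
Step 2: in state B at pos -1, read 0 -> (B,0)->write 1,move R,goto A. Now: state=A, head=0, tape[-2..1]=0100 (head:   ^)
Step 3: in state A at pos 0, read 0 -> (A,0)->write 0,move L,goto B. Now: state=B, head=-1, tape[-2..1]=0100 (head:  ^)
Step 4: in state B at pos -1, read 1 -> (B,1)->write 0,move L,goto C. Now: state=C, head=-2, tape[-3..1]=00000 (head:  ^)
Step 5: in state C at pos -2, read 0 -> (C,0)->write 0,move R,goto H. Now: state=H, head=-1, tape[-3..1]=00000 (head:   ^)
State H reached at step 5; 5 <= 10 -> yes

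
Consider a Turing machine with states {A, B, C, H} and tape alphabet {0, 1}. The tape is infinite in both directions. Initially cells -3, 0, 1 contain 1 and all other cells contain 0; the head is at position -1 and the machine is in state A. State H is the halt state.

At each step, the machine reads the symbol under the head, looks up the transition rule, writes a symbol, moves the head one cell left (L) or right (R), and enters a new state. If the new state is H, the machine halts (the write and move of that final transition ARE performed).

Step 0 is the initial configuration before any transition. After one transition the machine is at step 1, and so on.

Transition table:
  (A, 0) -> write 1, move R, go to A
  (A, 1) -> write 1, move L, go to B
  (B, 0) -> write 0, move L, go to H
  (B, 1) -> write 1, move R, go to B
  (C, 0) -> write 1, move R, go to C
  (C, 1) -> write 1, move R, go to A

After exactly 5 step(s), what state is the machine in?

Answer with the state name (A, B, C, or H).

Answer: B

Derivation:
Step 1: in state A at pos -1, read 0 -> (A,0)->write 1,move R,goto A. Now: state=A, head=0, tape[-4..2]=0101110 (head:     ^)
Step 2: in state A at pos 0, read 1 -> (A,1)->write 1,move L,goto B. Now: state=B, head=-1, tape[-4..2]=0101110 (head:    ^)
Step 3: in state B at pos -1, read 1 -> (B,1)->write 1,move R,goto B. Now: state=B, head=0, tape[-4..2]=0101110 (head:     ^)
Step 4: in state B at pos 0, read 1 -> (B,1)->write 1,move R,goto B. Now: state=B, head=1, tape[-4..2]=0101110 (head:      ^)
Step 5: in state B at pos 1, read 1 -> (B,1)->write 1,move R,goto B. Now: state=B, head=2, tape[-4..3]=01011100 (head:       ^)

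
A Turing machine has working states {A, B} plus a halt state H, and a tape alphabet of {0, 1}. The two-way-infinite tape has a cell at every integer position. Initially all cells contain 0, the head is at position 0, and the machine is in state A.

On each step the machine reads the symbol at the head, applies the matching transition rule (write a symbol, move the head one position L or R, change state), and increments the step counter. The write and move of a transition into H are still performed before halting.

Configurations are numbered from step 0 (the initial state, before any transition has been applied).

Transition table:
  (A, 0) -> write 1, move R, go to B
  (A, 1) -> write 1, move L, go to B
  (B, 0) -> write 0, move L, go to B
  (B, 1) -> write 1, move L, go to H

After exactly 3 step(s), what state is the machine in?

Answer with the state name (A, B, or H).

Step 1: in state A at pos 0, read 0 -> (A,0)->write 1,move R,goto B. Now: state=B, head=1, tape[-1..2]=0100 (head:   ^)
Step 2: in state B at pos 1, read 0 -> (B,0)->write 0,move L,goto B. Now: state=B, head=0, tape[-1..2]=0100 (head:  ^)
Step 3: in state B at pos 0, read 1 -> (B,1)->write 1,move L,goto H. Now: state=H, head=-1, tape[-2..2]=00100 (head:  ^)

Answer: H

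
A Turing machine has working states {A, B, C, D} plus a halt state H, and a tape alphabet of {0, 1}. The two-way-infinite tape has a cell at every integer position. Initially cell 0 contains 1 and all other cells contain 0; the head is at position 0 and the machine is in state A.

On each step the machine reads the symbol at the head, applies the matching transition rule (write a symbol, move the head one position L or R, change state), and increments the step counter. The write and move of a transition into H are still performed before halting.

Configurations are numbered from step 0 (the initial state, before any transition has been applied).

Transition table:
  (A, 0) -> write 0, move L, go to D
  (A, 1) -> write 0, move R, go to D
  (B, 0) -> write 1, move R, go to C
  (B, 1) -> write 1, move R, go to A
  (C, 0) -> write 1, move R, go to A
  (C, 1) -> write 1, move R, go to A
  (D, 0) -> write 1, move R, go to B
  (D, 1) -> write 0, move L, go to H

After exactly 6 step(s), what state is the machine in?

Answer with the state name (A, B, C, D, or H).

Answer: H

Derivation:
Step 1: in state A at pos 0, read 1 -> (A,1)->write 0,move R,goto D. Now: state=D, head=1, tape[-1..2]=0000 (head:   ^)
Step 2: in state D at pos 1, read 0 -> (D,0)->write 1,move R,goto B. Now: state=B, head=2, tape[-1..3]=00100 (head:    ^)
Step 3: in state B at pos 2, read 0 -> (B,0)->write 1,move R,goto C. Now: state=C, head=3, tape[-1..4]=001100 (head:     ^)
Step 4: in state C at pos 3, read 0 -> (C,0)->write 1,move R,goto A. Now: state=A, head=4, tape[-1..5]=0011100 (head:      ^)
Step 5: in state A at pos 4, read 0 -> (A,0)->write 0,move L,goto D. Now: state=D, head=3, tape[-1..5]=0011100 (head:     ^)
Step 6: in state D at pos 3, read 1 -> (D,1)->write 0,move L,goto H. Now: state=H, head=2, tape[-1..5]=0011000 (head:    ^)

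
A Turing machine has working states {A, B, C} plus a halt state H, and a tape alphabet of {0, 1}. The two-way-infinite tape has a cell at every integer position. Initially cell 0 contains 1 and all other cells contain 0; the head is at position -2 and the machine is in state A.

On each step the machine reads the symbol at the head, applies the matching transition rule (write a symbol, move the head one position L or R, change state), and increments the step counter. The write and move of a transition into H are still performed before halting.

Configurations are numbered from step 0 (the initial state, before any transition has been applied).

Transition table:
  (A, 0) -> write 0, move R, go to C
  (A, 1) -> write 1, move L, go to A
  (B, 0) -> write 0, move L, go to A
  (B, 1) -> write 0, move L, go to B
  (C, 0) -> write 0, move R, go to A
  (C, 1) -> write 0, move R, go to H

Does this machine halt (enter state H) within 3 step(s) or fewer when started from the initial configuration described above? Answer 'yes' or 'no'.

Step 1: in state A at pos -2, read 0 -> (A,0)->write 0,move R,goto C. Now: state=C, head=-1, tape[-3..1]=00010 (head:   ^)
Step 2: in state C at pos -1, read 0 -> (C,0)->write 0,move R,goto A. Now: state=A, head=0, tape[-3..1]=00010 (head:    ^)
Step 3: in state A at pos 0, read 1 -> (A,1)->write 1,move L,goto A. Now: state=A, head=-1, tape[-3..1]=00010 (head:   ^)
After 3 step(s): state = A (not H) -> not halted within 3 -> no

Answer: no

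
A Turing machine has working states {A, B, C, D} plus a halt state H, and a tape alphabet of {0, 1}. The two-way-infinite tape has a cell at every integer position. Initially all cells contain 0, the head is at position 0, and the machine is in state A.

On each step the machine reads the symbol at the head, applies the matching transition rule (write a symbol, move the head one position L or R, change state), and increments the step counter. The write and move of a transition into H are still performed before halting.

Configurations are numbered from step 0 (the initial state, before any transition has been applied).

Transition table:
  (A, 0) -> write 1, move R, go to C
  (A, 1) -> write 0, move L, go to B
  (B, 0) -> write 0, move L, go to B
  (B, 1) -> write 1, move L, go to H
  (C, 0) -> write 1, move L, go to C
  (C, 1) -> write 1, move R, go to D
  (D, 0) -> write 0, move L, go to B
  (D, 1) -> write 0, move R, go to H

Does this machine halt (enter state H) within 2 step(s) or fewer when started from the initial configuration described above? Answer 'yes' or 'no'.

Answer: no

Derivation:
Step 1: in state A at pos 0, read 0 -> (A,0)->write 1,move R,goto C. Now: state=C, head=1, tape[-1..2]=0100 (head:   ^)
Step 2: in state C at pos 1, read 0 -> (C,0)->write 1,move L,goto C. Now: state=C, head=0, tape[-1..2]=0110 (head:  ^)
After 2 step(s): state = C (not H) -> not halted within 2 -> no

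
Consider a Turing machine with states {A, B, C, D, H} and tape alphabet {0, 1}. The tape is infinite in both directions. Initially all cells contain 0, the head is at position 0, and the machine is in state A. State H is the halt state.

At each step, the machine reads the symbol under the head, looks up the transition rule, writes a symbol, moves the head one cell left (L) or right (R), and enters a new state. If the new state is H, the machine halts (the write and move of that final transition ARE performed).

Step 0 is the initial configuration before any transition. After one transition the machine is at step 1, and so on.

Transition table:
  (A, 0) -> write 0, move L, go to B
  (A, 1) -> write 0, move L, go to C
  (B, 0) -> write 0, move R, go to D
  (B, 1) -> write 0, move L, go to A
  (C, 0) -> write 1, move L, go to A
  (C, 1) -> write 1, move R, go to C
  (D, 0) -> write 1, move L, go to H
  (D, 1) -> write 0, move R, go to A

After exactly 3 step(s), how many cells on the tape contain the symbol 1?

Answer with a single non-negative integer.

Answer: 1

Derivation:
Step 1: in state A at pos 0, read 0 -> (A,0)->write 0,move L,goto B. Now: state=B, head=-1, tape[-2..1]=0000 (head:  ^)
Step 2: in state B at pos -1, read 0 -> (B,0)->write 0,move R,goto D. Now: state=D, head=0, tape[-2..1]=0000 (head:   ^)
Step 3: in state D at pos 0, read 0 -> (D,0)->write 1,move L,goto H. Now: state=H, head=-1, tape[-2..1]=0010 (head:  ^)
Cells containing 1 after step 3: {0} -> 1 cell(s)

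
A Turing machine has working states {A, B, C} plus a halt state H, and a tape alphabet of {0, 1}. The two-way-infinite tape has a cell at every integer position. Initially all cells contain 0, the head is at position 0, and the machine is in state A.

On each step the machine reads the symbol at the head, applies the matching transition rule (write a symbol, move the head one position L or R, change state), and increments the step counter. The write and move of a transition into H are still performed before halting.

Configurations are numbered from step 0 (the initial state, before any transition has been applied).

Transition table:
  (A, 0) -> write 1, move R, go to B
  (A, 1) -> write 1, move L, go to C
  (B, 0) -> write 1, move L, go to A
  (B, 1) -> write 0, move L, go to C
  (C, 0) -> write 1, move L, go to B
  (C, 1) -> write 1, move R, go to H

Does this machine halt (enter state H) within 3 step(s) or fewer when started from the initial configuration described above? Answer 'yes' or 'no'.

Step 1: in state A at pos 0, read 0 -> (A,0)->write 1,move R,goto B. Now: state=B, head=1, tape[-1..2]=0100 (head:   ^)
Step 2: in state B at pos 1, read 0 -> (B,0)->write 1,move L,goto A. Now: state=A, head=0, tape[-1..2]=0110 (head:  ^)
Step 3: in state A at pos 0, read 1 -> (A,1)->write 1,move L,goto C. Now: state=C, head=-1, tape[-2..2]=00110 (head:  ^)
After 3 step(s): state = C (not H) -> not halted within 3 -> no

Answer: no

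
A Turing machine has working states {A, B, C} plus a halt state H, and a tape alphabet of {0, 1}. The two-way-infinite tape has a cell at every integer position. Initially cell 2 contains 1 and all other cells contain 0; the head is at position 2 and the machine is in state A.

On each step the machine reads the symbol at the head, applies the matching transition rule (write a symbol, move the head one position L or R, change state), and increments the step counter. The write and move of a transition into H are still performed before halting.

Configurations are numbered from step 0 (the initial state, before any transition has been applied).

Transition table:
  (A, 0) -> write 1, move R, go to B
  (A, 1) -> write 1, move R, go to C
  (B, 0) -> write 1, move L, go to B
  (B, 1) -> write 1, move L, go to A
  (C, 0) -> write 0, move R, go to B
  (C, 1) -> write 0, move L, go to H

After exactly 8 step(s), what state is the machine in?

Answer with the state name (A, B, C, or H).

Answer: C

Derivation:
Step 1: in state A at pos 2, read 1 -> (A,1)->write 1,move R,goto C. Now: state=C, head=3, tape[1..4]=0100 (head:   ^)
Step 2: in state C at pos 3, read 0 -> (C,0)->write 0,move R,goto B. Now: state=B, head=4, tape[1..5]=01000 (head:    ^)
Step 3: in state B at pos 4, read 0 -> (B,0)->write 1,move L,goto B. Now: state=B, head=3, tape[1..5]=01010 (head:   ^)
Step 4: in state B at pos 3, read 0 -> (B,0)->write 1,move L,goto B. Now: state=B, head=2, tape[1..5]=01110 (head:  ^)
Step 5: in state B at pos 2, read 1 -> (B,1)->write 1,move L,goto A. Now: state=A, head=1, tape[0..5]=001110 (head:  ^)
Step 6: in state A at pos 1, read 0 -> (A,0)->write 1,move R,goto B. Now: state=B, head=2, tape[0..5]=011110 (head:   ^)
Step 7: in state B at pos 2, read 1 -> (B,1)->write 1,move L,goto A. Now: state=A, head=1, tape[0..5]=011110 (head:  ^)
Step 8: in state A at pos 1, read 1 -> (A,1)->write 1,move R,goto C. Now: state=C, head=2, tape[0..5]=011110 (head:   ^)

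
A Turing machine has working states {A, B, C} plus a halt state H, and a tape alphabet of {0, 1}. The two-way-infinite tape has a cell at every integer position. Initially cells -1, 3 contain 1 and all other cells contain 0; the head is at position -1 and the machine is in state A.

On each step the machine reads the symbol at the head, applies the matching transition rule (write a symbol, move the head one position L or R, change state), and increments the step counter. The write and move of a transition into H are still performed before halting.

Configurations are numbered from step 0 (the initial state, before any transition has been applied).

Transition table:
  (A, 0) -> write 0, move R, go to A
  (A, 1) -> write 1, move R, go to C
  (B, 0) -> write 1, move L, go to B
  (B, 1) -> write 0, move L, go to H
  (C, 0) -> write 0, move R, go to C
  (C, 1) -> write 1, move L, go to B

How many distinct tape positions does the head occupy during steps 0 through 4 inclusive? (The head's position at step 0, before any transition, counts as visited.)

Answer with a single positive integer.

Answer: 5

Derivation:
Step 1: in state A at pos -1, read 1 -> (A,1)->write 1,move R,goto C. Now: state=C, head=0, tape[-2..4]=0100010 (head:   ^)
Step 2: in state C at pos 0, read 0 -> (C,0)->write 0,move R,goto C. Now: state=C, head=1, tape[-2..4]=0100010 (head:    ^)
Step 3: in state C at pos 1, read 0 -> (C,0)->write 0,move R,goto C. Now: state=C, head=2, tape[-2..4]=0100010 (head:     ^)
Step 4: in state C at pos 2, read 0 -> (C,0)->write 0,move R,goto C. Now: state=C, head=3, tape[-2..4]=0100010 (head:      ^)
Head positions at steps 0..4: starting at -1, distinct positions visited = {-1, 0, 1, 2, 3} -> 5 position(s)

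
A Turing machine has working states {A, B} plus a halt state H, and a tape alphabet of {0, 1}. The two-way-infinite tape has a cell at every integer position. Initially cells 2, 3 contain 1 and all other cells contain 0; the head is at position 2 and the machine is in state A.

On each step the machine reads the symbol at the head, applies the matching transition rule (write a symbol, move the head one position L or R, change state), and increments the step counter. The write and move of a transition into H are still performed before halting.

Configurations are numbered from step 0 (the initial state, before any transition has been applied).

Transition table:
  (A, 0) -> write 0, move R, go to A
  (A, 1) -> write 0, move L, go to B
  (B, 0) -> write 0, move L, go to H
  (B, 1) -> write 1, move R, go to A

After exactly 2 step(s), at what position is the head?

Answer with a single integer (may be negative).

Answer: 0

Derivation:
Step 1: in state A at pos 2, read 1 -> (A,1)->write 0,move L,goto B. Now: state=B, head=1, tape[0..4]=00010 (head:  ^)
Step 2: in state B at pos 1, read 0 -> (B,0)->write 0,move L,goto H. Now: state=H, head=0, tape[-1..4]=000010 (head:  ^)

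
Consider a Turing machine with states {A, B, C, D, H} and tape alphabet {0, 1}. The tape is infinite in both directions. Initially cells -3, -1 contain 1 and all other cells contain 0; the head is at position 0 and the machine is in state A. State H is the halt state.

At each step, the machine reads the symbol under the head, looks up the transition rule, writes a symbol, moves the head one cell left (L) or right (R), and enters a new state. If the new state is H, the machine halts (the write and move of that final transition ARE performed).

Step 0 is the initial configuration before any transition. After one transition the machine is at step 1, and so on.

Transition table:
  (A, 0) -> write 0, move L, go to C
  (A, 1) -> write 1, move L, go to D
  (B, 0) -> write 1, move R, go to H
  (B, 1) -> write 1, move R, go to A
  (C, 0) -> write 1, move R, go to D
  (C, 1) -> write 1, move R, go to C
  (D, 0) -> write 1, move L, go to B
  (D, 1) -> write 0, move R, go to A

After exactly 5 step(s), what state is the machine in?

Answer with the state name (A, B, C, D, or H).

Step 1: in state A at pos 0, read 0 -> (A,0)->write 0,move L,goto C. Now: state=C, head=-1, tape[-4..1]=010100 (head:    ^)
Step 2: in state C at pos -1, read 1 -> (C,1)->write 1,move R,goto C. Now: state=C, head=0, tape[-4..1]=010100 (head:     ^)
Step 3: in state C at pos 0, read 0 -> (C,0)->write 1,move R,goto D. Now: state=D, head=1, tape[-4..2]=0101100 (head:      ^)
Step 4: in state D at pos 1, read 0 -> (D,0)->write 1,move L,goto B. Now: state=B, head=0, tape[-4..2]=0101110 (head:     ^)
Step 5: in state B at pos 0, read 1 -> (B,1)->write 1,move R,goto A. Now: state=A, head=1, tape[-4..2]=0101110 (head:      ^)

Answer: A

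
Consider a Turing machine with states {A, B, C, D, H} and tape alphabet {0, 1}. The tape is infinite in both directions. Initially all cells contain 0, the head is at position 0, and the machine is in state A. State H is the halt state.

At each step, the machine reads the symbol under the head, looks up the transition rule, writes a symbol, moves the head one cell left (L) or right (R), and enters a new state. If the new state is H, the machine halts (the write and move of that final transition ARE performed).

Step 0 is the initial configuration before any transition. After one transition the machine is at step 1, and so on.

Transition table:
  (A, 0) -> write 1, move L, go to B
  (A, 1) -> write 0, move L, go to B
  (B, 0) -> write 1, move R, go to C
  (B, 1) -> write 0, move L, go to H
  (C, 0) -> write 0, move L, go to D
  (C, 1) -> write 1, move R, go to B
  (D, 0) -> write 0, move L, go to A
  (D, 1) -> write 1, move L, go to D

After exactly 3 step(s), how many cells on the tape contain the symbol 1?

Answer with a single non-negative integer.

Step 1: in state A at pos 0, read 0 -> (A,0)->write 1,move L,goto B. Now: state=B, head=-1, tape[-2..1]=0010 (head:  ^)
Step 2: in state B at pos -1, read 0 -> (B,0)->write 1,move R,goto C. Now: state=C, head=0, tape[-2..1]=0110 (head:   ^)
Step 3: in state C at pos 0, read 1 -> (C,1)->write 1,move R,goto B. Now: state=B, head=1, tape[-2..2]=01100 (head:    ^)
Cells containing 1 after step 3: {-1, 0} -> 2 cell(s)

Answer: 2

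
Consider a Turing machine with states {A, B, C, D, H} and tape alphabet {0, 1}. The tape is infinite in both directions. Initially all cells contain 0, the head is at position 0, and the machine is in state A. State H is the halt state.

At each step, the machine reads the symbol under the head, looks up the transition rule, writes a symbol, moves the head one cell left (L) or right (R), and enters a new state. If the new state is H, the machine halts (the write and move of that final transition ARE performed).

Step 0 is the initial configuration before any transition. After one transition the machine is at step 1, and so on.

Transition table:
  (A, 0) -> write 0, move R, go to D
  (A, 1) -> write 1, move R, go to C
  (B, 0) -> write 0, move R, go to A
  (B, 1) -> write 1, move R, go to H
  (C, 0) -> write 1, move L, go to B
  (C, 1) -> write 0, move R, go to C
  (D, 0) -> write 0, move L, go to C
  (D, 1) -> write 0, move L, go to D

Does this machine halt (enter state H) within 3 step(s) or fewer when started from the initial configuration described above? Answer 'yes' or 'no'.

Step 1: in state A at pos 0, read 0 -> (A,0)->write 0,move R,goto D. Now: state=D, head=1, tape[-1..2]=0000 (head:   ^)
Step 2: in state D at pos 1, read 0 -> (D,0)->write 0,move L,goto C. Now: state=C, head=0, tape[-1..2]=0000 (head:  ^)
Step 3: in state C at pos 0, read 0 -> (C,0)->write 1,move L,goto B. Now: state=B, head=-1, tape[-2..2]=00100 (head:  ^)
After 3 step(s): state = B (not H) -> not halted within 3 -> no

Answer: no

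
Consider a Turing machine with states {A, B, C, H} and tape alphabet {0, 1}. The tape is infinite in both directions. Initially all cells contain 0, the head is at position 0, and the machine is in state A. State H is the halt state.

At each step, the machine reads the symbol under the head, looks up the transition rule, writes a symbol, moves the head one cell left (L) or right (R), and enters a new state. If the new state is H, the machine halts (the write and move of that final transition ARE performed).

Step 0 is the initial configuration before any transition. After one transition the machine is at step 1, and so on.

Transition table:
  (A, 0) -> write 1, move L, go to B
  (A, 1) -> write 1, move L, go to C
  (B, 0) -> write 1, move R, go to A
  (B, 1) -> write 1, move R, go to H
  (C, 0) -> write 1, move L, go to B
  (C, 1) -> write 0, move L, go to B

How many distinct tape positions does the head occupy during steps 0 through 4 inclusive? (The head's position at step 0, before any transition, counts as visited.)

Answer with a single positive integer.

Answer: 3

Derivation:
Step 1: in state A at pos 0, read 0 -> (A,0)->write 1,move L,goto B. Now: state=B, head=-1, tape[-2..1]=0010 (head:  ^)
Step 2: in state B at pos -1, read 0 -> (B,0)->write 1,move R,goto A. Now: state=A, head=0, tape[-2..1]=0110 (head:   ^)
Step 3: in state A at pos 0, read 1 -> (A,1)->write 1,move L,goto C. Now: state=C, head=-1, tape[-2..1]=0110 (head:  ^)
Step 4: in state C at pos -1, read 1 -> (C,1)->write 0,move L,goto B. Now: state=B, head=-2, tape[-3..1]=00010 (head:  ^)
Head positions at steps 0..4: starting at 0, distinct positions visited = {-2, -1, 0} -> 3 position(s)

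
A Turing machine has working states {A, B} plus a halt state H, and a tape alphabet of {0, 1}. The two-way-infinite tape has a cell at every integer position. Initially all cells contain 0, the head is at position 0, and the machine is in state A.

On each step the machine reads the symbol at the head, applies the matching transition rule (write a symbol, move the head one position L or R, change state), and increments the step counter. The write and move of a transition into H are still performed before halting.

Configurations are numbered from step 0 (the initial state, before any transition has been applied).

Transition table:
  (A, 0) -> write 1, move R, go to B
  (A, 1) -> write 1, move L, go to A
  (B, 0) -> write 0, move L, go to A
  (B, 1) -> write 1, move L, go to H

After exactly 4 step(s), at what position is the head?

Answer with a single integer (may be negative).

Step 1: in state A at pos 0, read 0 -> (A,0)->write 1,move R,goto B. Now: state=B, head=1, tape[-1..2]=0100 (head:   ^)
Step 2: in state B at pos 1, read 0 -> (B,0)->write 0,move L,goto A. Now: state=A, head=0, tape[-1..2]=0100 (head:  ^)
Step 3: in state A at pos 0, read 1 -> (A,1)->write 1,move L,goto A. Now: state=A, head=-1, tape[-2..2]=00100 (head:  ^)
Step 4: in state A at pos -1, read 0 -> (A,0)->write 1,move R,goto B. Now: state=B, head=0, tape[-2..2]=01100 (head:   ^)

Answer: 0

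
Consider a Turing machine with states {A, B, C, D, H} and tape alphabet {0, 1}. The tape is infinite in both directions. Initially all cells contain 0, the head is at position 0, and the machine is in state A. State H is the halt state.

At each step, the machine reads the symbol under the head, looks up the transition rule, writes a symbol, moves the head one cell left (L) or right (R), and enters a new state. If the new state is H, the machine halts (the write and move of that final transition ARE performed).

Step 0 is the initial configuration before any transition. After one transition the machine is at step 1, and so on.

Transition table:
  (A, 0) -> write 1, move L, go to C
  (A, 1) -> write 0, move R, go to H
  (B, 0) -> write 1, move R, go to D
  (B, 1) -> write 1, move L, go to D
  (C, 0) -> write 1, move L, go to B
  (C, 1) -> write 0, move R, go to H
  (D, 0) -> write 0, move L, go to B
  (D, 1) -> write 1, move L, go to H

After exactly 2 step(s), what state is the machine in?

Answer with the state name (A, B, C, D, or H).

Step 1: in state A at pos 0, read 0 -> (A,0)->write 1,move L,goto C. Now: state=C, head=-1, tape[-2..1]=0010 (head:  ^)
Step 2: in state C at pos -1, read 0 -> (C,0)->write 1,move L,goto B. Now: state=B, head=-2, tape[-3..1]=00110 (head:  ^)

Answer: B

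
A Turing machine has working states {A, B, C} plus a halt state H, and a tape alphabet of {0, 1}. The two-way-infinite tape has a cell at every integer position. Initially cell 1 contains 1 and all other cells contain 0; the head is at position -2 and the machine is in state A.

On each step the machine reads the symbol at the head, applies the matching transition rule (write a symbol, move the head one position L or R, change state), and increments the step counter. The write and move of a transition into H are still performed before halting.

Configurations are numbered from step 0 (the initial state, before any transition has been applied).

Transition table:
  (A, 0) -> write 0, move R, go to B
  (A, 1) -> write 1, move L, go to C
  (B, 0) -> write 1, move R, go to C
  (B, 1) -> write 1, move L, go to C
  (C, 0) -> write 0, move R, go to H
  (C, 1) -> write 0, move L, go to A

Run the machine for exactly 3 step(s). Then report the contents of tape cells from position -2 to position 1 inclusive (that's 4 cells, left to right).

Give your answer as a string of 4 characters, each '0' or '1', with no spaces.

Answer: 0101

Derivation:
Step 1: in state A at pos -2, read 0 -> (A,0)->write 0,move R,goto B. Now: state=B, head=-1, tape[-3..2]=000010 (head:   ^)
Step 2: in state B at pos -1, read 0 -> (B,0)->write 1,move R,goto C. Now: state=C, head=0, tape[-3..2]=001010 (head:    ^)
Step 3: in state C at pos 0, read 0 -> (C,0)->write 0,move R,goto H. Now: state=H, head=1, tape[-3..2]=001010 (head:     ^)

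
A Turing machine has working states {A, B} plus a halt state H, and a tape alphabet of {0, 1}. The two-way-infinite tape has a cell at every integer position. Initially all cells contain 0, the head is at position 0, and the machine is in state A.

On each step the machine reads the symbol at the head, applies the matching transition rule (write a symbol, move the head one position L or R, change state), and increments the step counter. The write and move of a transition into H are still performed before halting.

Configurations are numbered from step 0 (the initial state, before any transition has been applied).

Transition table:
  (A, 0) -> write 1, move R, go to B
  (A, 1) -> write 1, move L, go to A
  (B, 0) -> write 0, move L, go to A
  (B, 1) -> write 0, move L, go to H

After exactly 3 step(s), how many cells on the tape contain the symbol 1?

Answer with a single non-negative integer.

Step 1: in state A at pos 0, read 0 -> (A,0)->write 1,move R,goto B. Now: state=B, head=1, tape[-1..2]=0100 (head:   ^)
Step 2: in state B at pos 1, read 0 -> (B,0)->write 0,move L,goto A. Now: state=A, head=0, tape[-1..2]=0100 (head:  ^)
Step 3: in state A at pos 0, read 1 -> (A,1)->write 1,move L,goto A. Now: state=A, head=-1, tape[-2..2]=00100 (head:  ^)
Cells containing 1 after step 3: {0} -> 1 cell(s)

Answer: 1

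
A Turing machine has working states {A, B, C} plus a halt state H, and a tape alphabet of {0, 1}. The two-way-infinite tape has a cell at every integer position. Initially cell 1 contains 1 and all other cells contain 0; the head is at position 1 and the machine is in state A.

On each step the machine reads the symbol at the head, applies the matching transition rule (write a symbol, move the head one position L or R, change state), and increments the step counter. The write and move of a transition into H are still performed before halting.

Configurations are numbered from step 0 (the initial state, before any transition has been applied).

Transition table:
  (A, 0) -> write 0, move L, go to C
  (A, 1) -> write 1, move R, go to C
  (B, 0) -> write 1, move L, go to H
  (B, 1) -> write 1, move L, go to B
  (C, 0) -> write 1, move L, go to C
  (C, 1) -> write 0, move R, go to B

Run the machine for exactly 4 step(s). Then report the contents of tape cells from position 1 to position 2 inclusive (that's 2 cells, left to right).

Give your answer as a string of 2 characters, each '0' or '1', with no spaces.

Step 1: in state A at pos 1, read 1 -> (A,1)->write 1,move R,goto C. Now: state=C, head=2, tape[0..3]=0100 (head:   ^)
Step 2: in state C at pos 2, read 0 -> (C,0)->write 1,move L,goto C. Now: state=C, head=1, tape[0..3]=0110 (head:  ^)
Step 3: in state C at pos 1, read 1 -> (C,1)->write 0,move R,goto B. Now: state=B, head=2, tape[0..3]=0010 (head:   ^)
Step 4: in state B at pos 2, read 1 -> (B,1)->write 1,move L,goto B. Now: state=B, head=1, tape[0..3]=0010 (head:  ^)

Answer: 01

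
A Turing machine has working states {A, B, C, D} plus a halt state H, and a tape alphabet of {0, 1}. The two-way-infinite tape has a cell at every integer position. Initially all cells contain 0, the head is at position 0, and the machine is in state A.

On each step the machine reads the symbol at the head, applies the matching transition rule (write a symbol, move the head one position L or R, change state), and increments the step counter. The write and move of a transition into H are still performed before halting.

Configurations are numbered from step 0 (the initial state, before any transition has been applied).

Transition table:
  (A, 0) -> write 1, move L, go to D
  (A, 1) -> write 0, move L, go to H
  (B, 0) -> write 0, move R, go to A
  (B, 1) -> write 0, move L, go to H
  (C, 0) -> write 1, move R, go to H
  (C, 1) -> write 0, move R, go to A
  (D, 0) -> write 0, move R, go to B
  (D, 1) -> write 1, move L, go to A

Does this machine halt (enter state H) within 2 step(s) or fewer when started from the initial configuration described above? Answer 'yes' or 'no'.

Step 1: in state A at pos 0, read 0 -> (A,0)->write 1,move L,goto D. Now: state=D, head=-1, tape[-2..1]=0010 (head:  ^)
Step 2: in state D at pos -1, read 0 -> (D,0)->write 0,move R,goto B. Now: state=B, head=0, tape[-2..1]=0010 (head:   ^)
After 2 step(s): state = B (not H) -> not halted within 2 -> no

Answer: no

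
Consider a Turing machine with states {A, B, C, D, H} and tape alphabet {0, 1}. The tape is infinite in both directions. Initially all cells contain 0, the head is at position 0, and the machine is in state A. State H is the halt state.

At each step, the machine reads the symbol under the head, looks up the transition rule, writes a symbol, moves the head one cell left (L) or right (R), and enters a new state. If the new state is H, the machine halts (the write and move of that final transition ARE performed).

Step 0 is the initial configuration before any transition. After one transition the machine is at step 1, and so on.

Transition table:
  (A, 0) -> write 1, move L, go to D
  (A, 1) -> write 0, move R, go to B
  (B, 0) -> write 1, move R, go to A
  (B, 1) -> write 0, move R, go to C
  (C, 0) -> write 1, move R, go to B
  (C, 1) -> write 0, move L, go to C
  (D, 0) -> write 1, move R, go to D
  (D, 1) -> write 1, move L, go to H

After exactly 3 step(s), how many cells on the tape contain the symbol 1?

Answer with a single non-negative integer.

Step 1: in state A at pos 0, read 0 -> (A,0)->write 1,move L,goto D. Now: state=D, head=-1, tape[-2..1]=0010 (head:  ^)
Step 2: in state D at pos -1, read 0 -> (D,0)->write 1,move R,goto D. Now: state=D, head=0, tape[-2..1]=0110 (head:   ^)
Step 3: in state D at pos 0, read 1 -> (D,1)->write 1,move L,goto H. Now: state=H, head=-1, tape[-2..1]=0110 (head:  ^)
Cells containing 1 after step 3: {-1, 0} -> 2 cell(s)

Answer: 2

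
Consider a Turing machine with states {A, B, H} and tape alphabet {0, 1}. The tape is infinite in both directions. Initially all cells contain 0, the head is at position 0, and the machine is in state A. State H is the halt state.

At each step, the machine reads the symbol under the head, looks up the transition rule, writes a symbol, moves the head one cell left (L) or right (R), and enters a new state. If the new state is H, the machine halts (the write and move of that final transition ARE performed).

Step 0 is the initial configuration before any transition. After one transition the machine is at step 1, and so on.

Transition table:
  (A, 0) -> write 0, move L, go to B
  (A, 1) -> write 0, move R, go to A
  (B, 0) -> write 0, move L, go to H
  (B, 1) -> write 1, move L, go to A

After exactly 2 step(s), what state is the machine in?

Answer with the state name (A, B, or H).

Step 1: in state A at pos 0, read 0 -> (A,0)->write 0,move L,goto B. Now: state=B, head=-1, tape[-2..1]=0000 (head:  ^)
Step 2: in state B at pos -1, read 0 -> (B,0)->write 0,move L,goto H. Now: state=H, head=-2, tape[-3..1]=00000 (head:  ^)

Answer: H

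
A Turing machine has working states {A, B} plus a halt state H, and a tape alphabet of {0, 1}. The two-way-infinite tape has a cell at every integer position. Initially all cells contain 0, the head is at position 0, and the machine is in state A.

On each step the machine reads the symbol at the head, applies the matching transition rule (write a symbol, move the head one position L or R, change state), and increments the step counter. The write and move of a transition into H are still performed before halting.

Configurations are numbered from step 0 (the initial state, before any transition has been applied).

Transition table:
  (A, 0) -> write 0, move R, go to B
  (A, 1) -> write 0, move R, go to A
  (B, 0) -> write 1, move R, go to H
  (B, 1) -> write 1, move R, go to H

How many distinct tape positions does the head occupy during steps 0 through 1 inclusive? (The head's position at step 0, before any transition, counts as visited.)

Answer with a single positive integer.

Answer: 2

Derivation:
Step 1: in state A at pos 0, read 0 -> (A,0)->write 0,move R,goto B. Now: state=B, head=1, tape[-1..2]=0000 (head:   ^)
Head positions at steps 0..1: starting at 0, distinct positions visited = {0, 1} -> 2 position(s)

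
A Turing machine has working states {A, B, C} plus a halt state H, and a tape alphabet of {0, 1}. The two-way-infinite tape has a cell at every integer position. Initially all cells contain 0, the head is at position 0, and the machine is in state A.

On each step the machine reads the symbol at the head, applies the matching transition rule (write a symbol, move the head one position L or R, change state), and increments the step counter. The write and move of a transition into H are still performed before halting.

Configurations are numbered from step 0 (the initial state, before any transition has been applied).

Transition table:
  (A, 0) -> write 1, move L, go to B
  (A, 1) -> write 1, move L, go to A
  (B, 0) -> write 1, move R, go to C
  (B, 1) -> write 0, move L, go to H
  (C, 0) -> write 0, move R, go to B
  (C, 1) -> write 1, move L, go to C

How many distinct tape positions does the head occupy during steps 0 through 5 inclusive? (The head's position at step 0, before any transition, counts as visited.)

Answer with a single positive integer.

Answer: 3

Derivation:
Step 1: in state A at pos 0, read 0 -> (A,0)->write 1,move L,goto B. Now: state=B, head=-1, tape[-2..1]=0010 (head:  ^)
Step 2: in state B at pos -1, read 0 -> (B,0)->write 1,move R,goto C. Now: state=C, head=0, tape[-2..1]=0110 (head:   ^)
Step 3: in state C at pos 0, read 1 -> (C,1)->write 1,move L,goto C. Now: state=C, head=-1, tape[-2..1]=0110 (head:  ^)
Step 4: in state C at pos -1, read 1 -> (C,1)->write 1,move L,goto C. Now: state=C, head=-2, tape[-3..1]=00110 (head:  ^)
Step 5: in state C at pos -2, read 0 -> (C,0)->write 0,move R,goto B. Now: state=B, head=-1, tape[-3..1]=00110 (head:   ^)
Head positions at steps 0..5: starting at 0, distinct positions visited = {-2, -1, 0} -> 3 position(s)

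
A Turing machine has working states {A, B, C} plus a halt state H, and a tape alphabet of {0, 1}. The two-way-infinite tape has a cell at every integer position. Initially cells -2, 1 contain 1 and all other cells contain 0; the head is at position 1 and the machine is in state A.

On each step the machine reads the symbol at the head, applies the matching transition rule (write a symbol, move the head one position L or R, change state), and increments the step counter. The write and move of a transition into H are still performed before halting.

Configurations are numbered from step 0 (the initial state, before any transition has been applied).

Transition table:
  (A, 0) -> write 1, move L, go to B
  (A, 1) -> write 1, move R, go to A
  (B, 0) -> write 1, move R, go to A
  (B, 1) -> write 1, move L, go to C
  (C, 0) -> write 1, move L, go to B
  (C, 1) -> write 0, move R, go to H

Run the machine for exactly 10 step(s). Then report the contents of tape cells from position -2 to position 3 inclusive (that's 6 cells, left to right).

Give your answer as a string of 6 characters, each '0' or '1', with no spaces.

Step 1: in state A at pos 1, read 1 -> (A,1)->write 1,move R,goto A. Now: state=A, head=2, tape[-3..3]=0100100 (head:      ^)
Step 2: in state A at pos 2, read 0 -> (A,0)->write 1,move L,goto B. Now: state=B, head=1, tape[-3..3]=0100110 (head:     ^)
Step 3: in state B at pos 1, read 1 -> (B,1)->write 1,move L,goto C. Now: state=C, head=0, tape[-3..3]=0100110 (head:    ^)
Step 4: in state C at pos 0, read 0 -> (C,0)->write 1,move L,goto B. Now: state=B, head=-1, tape[-3..3]=0101110 (head:   ^)
Step 5: in state B at pos -1, read 0 -> (B,0)->write 1,move R,goto A. Now: state=A, head=0, tape[-3..3]=0111110 (head:    ^)
Step 6: in state A at pos 0, read 1 -> (A,1)->write 1,move R,goto A. Now: state=A, head=1, tape[-3..3]=0111110 (head:     ^)
Step 7: in state A at pos 1, read 1 -> (A,1)->write 1,move R,goto A. Now: state=A, head=2, tape[-3..3]=0111110 (head:      ^)
Step 8: in state A at pos 2, read 1 -> (A,1)->write 1,move R,goto A. Now: state=A, head=3, tape[-3..4]=01111100 (head:       ^)
Step 9: in state A at pos 3, read 0 -> (A,0)->write 1,move L,goto B. Now: state=B, head=2, tape[-3..4]=01111110 (head:      ^)
Step 10: in state B at pos 2, read 1 -> (B,1)->write 1,move L,goto C. Now: state=C, head=1, tape[-3..4]=01111110 (head:     ^)

Answer: 111111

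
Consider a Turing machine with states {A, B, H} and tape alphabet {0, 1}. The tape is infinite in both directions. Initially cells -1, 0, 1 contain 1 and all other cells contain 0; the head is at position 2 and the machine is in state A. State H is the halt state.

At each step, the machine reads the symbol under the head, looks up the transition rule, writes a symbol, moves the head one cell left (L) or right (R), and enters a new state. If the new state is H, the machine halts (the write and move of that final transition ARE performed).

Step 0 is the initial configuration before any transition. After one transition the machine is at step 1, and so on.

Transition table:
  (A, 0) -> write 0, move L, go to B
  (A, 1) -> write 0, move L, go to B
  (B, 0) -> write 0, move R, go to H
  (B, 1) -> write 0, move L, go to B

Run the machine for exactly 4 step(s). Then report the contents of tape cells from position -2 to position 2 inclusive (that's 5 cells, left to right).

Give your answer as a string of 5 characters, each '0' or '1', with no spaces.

Answer: 00000

Derivation:
Step 1: in state A at pos 2, read 0 -> (A,0)->write 0,move L,goto B. Now: state=B, head=1, tape[-2..3]=011100 (head:    ^)
Step 2: in state B at pos 1, read 1 -> (B,1)->write 0,move L,goto B. Now: state=B, head=0, tape[-2..3]=011000 (head:   ^)
Step 3: in state B at pos 0, read 1 -> (B,1)->write 0,move L,goto B. Now: state=B, head=-1, tape[-2..3]=010000 (head:  ^)
Step 4: in state B at pos -1, read 1 -> (B,1)->write 0,move L,goto B. Now: state=B, head=-2, tape[-3..3]=0000000 (head:  ^)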